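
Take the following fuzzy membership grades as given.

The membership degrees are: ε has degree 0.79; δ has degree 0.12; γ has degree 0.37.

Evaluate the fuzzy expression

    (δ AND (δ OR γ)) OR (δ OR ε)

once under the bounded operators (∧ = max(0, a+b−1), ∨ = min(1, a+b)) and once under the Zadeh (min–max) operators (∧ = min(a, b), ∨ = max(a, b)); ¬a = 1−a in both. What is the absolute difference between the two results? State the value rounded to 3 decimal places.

Under bounded:
  δ OR γ = min(1, a+b) on (0.12, 0.37) = 0.49
  δ AND (δ OR γ) = max(0, a+b−1) on (0.12, 0.49) = 0.00
  δ OR ε = min(1, a+b) on (0.12, 0.79) = 0.91
  (δ AND (δ OR γ)) OR (δ OR ε) = min(1, a+b) on (0.00, 0.91) = 0.91
  → value = 0.9100
Under Zadeh (min–max):
  δ OR γ = max(a, b) on (0.12, 0.37) = 0.37
  δ AND (δ OR γ) = min(a, b) on (0.12, 0.37) = 0.12
  δ OR ε = max(a, b) on (0.12, 0.79) = 0.79
  (δ AND (δ OR γ)) OR (δ OR ε) = max(a, b) on (0.12, 0.79) = 0.79
  → value = 0.7900
|0.9100 − 0.7900| = 0.120

0.120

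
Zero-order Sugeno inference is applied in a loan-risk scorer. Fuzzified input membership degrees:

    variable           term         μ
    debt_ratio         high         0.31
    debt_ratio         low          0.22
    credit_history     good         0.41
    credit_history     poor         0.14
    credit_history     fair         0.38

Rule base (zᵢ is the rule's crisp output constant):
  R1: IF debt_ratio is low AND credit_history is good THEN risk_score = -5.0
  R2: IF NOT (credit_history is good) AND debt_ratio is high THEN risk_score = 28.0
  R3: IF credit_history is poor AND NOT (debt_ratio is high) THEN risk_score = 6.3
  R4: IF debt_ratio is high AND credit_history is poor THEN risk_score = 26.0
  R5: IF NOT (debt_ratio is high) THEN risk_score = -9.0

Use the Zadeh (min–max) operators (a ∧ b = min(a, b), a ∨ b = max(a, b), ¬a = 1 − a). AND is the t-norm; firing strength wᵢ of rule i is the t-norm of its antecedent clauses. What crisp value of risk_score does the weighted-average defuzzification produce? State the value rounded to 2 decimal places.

R1 (z=-5.0): low=0.22, good=0.41; AND[min(a, b)] → w = 0.22
R2 (z=28.0): ¬good=1−0.41=0.59, high=0.31; AND[min(a, b)] → w = 0.31
R3 (z=6.3): poor=0.14, ¬high=1−0.31=0.69; AND[min(a, b)] → w = 0.14
R4 (z=26.0): high=0.31, poor=0.14; AND[min(a, b)] → w = 0.14
R5 (z=-9.0): ¬high=1−0.31=0.69 → w = 0.69
Weighted average = (0.22·-5.0 + 0.31·28.0 + 0.14·6.3 + 0.14·26.0 + 0.69·-9.0) / (0.22 + 0.31 + 0.14 + 0.14 + 0.69)
  = 5.8920 / 1.5000 = 3.93

3.93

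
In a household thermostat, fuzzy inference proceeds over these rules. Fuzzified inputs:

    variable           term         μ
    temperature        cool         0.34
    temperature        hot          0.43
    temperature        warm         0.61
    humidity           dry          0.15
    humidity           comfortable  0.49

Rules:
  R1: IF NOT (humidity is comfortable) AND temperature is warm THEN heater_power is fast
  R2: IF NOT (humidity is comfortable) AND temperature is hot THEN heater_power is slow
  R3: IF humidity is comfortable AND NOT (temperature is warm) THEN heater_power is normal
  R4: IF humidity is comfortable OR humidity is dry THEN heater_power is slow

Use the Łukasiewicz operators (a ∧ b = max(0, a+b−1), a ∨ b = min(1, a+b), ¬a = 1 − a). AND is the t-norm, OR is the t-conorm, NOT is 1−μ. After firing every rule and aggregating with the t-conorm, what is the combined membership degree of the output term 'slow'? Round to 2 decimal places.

R1: ¬comfortable=1−0.49=0.51, warm=0.61; AND[max(0, a+b−1)] → w = 0.12
R2: ¬comfortable=1−0.49=0.51, hot=0.43; AND[max(0, a+b−1)] → w = 0.00
R3: comfortable=0.49, ¬warm=1−0.61=0.39; AND[max(0, a+b−1)] → w = 0.00
R4: comfortable=0.49, dry=0.15; OR[min(1, a+b)] → w = 0.64
Rules with consequent 'slow': {R2, R4} → strengths 0.00, 0.64
Aggregate via t-conorm [min(1, a+b)]: 0.64

0.64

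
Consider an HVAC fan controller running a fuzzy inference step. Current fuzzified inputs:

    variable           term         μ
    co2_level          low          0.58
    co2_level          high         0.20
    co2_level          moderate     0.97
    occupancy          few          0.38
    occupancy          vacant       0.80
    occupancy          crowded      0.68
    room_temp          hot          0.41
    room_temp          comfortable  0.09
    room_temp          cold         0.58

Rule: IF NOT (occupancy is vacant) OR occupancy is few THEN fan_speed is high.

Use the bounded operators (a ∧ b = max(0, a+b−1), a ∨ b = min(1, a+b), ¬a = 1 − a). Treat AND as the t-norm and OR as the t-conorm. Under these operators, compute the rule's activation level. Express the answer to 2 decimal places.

0.58

firing strength: ¬vacant=1−0.80=0.20, few=0.38; OR[min(1, a+b)] → w = 0.58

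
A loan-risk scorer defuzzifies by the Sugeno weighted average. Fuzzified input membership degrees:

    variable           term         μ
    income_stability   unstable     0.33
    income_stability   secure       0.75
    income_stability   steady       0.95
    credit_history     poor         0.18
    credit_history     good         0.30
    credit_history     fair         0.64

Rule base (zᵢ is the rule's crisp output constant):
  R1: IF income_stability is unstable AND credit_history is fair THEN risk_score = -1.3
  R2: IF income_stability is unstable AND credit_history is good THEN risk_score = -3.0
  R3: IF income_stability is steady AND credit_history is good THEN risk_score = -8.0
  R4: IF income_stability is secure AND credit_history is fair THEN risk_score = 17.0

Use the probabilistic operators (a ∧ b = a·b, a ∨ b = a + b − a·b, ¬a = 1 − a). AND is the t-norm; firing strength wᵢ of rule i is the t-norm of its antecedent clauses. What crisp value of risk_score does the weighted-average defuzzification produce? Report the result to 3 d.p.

4.937

R1 (z=-1.3): unstable=0.33, fair=0.64; AND[a·b] → w = 0.2112
R2 (z=-3.0): unstable=0.33, good=0.30; AND[a·b] → w = 0.0990
R3 (z=-8.0): steady=0.95, good=0.30; AND[a·b] → w = 0.2850
R4 (z=17.0): secure=0.75, fair=0.64; AND[a·b] → w = 0.4800
Weighted average = (0.2112·-1.3 + 0.0990·-3.0 + 0.2850·-8.0 + 0.4800·17.0) / (0.2112 + 0.0990 + 0.2850 + 0.4800)
  = 5.3084 / 1.0752 = 4.937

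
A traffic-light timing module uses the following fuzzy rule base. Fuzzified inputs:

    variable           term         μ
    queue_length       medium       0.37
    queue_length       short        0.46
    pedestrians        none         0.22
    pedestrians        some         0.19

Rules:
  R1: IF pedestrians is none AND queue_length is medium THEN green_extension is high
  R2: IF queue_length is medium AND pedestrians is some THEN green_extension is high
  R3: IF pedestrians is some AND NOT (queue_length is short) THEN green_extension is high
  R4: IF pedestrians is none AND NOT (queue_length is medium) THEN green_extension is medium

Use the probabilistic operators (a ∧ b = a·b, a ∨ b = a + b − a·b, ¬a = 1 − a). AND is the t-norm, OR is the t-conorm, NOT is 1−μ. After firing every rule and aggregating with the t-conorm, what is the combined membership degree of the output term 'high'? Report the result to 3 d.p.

0.234

R1: none=0.22, medium=0.37; AND[a·b] → w = 0.0814
R2: medium=0.37, some=0.19; AND[a·b] → w = 0.0703
R3: some=0.19, ¬short=1−0.46=0.54; AND[a·b] → w = 0.1026
R4: none=0.22, ¬medium=1−0.37=0.63; AND[a·b] → w = 0.1386
Rules with consequent 'high': {R1, R2, R3} → strengths 0.0814, 0.0703, 0.1026
Aggregate via t-conorm [a + b − a·b]: 0.2336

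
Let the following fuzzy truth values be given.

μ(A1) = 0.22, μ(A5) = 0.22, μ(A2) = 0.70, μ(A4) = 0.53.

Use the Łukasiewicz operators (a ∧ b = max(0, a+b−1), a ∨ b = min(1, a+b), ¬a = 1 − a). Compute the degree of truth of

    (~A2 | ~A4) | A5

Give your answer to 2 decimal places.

0.99

~A2 = 1 − 0.70 = 0.30
~A4 = 1 − 0.53 = 0.47
~A2 | ~A4 = min(1, a+b) on (0.30, 0.47) = 0.77
(~A2 | ~A4) | A5 = min(1, a+b) on (0.77, 0.22) = 0.99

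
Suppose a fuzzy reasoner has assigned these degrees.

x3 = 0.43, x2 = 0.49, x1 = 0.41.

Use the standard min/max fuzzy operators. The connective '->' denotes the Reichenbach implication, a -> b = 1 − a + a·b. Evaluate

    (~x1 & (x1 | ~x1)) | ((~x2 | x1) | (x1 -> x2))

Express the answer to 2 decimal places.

0.79

~x1 = 1 − 0.41 = 0.59
~x1 = 1 − 0.41 = 0.59
x1 | ~x1 = max(a, b) on (0.41, 0.59) = 0.59
~x1 & (x1 | ~x1) = min(a, b) on (0.59, 0.59) = 0.59
~x2 = 1 − 0.49 = 0.51
~x2 | x1 = max(a, b) on (0.51, 0.41) = 0.51
x1 -> x2  [Reichenbach: 1 − a + a·b] with a=0.41, b=0.49 → 0.79
(~x2 | x1) | (x1 -> x2) = max(a, b) on (0.51, 0.79) = 0.79
(~x1 & (x1 | ~x1)) | ((~x2 | x1) | (x1 -> x2)) = max(a, b) on (0.59, 0.79) = 0.79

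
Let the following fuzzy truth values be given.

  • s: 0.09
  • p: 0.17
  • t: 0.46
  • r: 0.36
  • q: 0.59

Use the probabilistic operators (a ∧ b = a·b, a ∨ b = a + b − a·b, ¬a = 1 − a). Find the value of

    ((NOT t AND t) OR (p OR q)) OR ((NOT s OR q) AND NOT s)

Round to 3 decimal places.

NOT t = 1 − 0.4600 = 0.5400
NOT t AND t = a·b on (0.5400, 0.4600) = 0.2484
p OR q = a + b − a·b on (0.1700, 0.5900) = 0.6597
(NOT t AND t) OR (p OR q) = a + b − a·b on (0.2484, 0.6597) = 0.7442
NOT s = 1 − 0.0900 = 0.9100
NOT s OR q = a + b − a·b on (0.9100, 0.5900) = 0.9631
NOT s = 1 − 0.0900 = 0.9100
(NOT s OR q) AND NOT s = a·b on (0.9631, 0.9100) = 0.8764
((NOT t AND t) OR (p OR q)) OR ((NOT s OR q) AND NOT s) = a + b − a·b on (0.7442, 0.8764) = 0.9684

0.968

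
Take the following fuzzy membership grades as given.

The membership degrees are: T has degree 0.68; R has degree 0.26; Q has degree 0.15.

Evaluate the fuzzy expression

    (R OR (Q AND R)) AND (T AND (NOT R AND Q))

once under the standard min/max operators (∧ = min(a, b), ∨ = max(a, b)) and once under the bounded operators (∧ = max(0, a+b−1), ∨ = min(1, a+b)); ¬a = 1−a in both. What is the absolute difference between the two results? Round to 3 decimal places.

Under standard min/max:
  Q AND R = min(a, b) on (0.15, 0.26) = 0.15
  R OR (Q AND R) = max(a, b) on (0.26, 0.15) = 0.26
  NOT R = 1 − 0.26 = 0.74
  NOT R AND Q = min(a, b) on (0.74, 0.15) = 0.15
  T AND (NOT R AND Q) = min(a, b) on (0.68, 0.15) = 0.15
  (R OR (Q AND R)) AND (T AND (NOT R AND Q)) = min(a, b) on (0.26, 0.15) = 0.15
  → value = 0.1500
Under bounded:
  Q AND R = max(0, a+b−1) on (0.15, 0.26) = 0.00
  R OR (Q AND R) = min(1, a+b) on (0.26, 0.00) = 0.26
  NOT R = 1 − 0.26 = 0.74
  NOT R AND Q = max(0, a+b−1) on (0.74, 0.15) = 0.00
  T AND (NOT R AND Q) = max(0, a+b−1) on (0.68, 0.00) = 0.00
  (R OR (Q AND R)) AND (T AND (NOT R AND Q)) = max(0, a+b−1) on (0.26, 0.00) = 0.00
  → value = 0.0000
|0.1500 − 0.0000| = 0.150

0.150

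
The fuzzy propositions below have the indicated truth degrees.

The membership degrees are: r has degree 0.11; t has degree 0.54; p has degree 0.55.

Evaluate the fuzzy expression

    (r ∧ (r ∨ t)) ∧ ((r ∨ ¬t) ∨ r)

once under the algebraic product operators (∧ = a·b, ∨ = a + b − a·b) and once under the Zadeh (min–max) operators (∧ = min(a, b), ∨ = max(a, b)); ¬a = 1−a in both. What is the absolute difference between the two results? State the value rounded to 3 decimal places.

0.073

Under algebraic product:
  r ∨ t = a + b − a·b on (0.1100, 0.5400) = 0.5906
  r ∧ (r ∨ t) = a·b on (0.1100, 0.5906) = 0.0650
  ¬t = 1 − 0.5400 = 0.4600
  r ∨ ¬t = a + b − a·b on (0.1100, 0.4600) = 0.5194
  (r ∨ ¬t) ∨ r = a + b − a·b on (0.5194, 0.1100) = 0.5723
  (r ∧ (r ∨ t)) ∧ ((r ∨ ¬t) ∨ r) = a·b on (0.0650, 0.5723) = 0.0372
  → value = 0.0372
Under Zadeh (min–max):
  r ∨ t = max(a, b) on (0.11, 0.54) = 0.54
  r ∧ (r ∨ t) = min(a, b) on (0.11, 0.54) = 0.11
  ¬t = 1 − 0.54 = 0.46
  r ∨ ¬t = max(a, b) on (0.11, 0.46) = 0.46
  (r ∨ ¬t) ∨ r = max(a, b) on (0.46, 0.11) = 0.46
  (r ∧ (r ∨ t)) ∧ ((r ∨ ¬t) ∨ r) = min(a, b) on (0.11, 0.46) = 0.11
  → value = 0.1100
|0.0372 − 0.1100| = 0.073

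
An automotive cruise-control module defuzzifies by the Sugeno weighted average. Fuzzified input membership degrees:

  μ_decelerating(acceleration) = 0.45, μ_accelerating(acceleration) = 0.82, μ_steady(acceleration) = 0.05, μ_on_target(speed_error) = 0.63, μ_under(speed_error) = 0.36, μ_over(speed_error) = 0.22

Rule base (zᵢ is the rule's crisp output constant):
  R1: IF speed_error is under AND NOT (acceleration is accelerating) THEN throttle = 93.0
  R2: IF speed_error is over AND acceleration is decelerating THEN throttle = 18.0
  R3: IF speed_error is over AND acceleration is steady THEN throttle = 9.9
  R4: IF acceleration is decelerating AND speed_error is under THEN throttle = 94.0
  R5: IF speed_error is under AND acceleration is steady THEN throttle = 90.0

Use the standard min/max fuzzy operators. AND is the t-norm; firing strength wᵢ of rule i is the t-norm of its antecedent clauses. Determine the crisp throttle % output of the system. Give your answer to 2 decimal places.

69.23

R1 (z=93.0): under=0.36, ¬accelerating=1−0.82=0.18; AND[min(a, b)] → w = 0.18
R2 (z=18.0): over=0.22, decelerating=0.45; AND[min(a, b)] → w = 0.22
R3 (z=9.9): over=0.22, steady=0.05; AND[min(a, b)] → w = 0.05
R4 (z=94.0): decelerating=0.45, under=0.36; AND[min(a, b)] → w = 0.36
R5 (z=90.0): under=0.36, steady=0.05; AND[min(a, b)] → w = 0.05
Weighted average = (0.18·93.0 + 0.22·18.0 + 0.05·9.9 + 0.36·94.0 + 0.05·90.0) / (0.18 + 0.22 + 0.05 + 0.36 + 0.05)
  = 59.5350 / 0.8600 = 69.23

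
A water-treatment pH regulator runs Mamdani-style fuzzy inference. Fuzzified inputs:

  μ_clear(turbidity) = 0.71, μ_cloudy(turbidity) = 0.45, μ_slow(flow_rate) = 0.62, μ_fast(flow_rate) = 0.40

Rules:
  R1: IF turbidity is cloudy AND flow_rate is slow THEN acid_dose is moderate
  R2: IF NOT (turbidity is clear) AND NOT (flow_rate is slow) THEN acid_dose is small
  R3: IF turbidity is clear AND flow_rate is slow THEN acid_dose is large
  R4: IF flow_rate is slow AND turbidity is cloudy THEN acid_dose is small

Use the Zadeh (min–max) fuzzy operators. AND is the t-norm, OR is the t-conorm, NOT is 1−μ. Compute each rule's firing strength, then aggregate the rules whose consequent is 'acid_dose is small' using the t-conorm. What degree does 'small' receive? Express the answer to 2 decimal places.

0.45

R1: cloudy=0.45, slow=0.62; AND[min(a, b)] → w = 0.45
R2: ¬clear=1−0.71=0.29, ¬slow=1−0.62=0.38; AND[min(a, b)] → w = 0.29
R3: clear=0.71, slow=0.62; AND[min(a, b)] → w = 0.62
R4: slow=0.62, cloudy=0.45; AND[min(a, b)] → w = 0.45
Rules with consequent 'small': {R2, R4} → strengths 0.29, 0.45
Aggregate via t-conorm [max(a, b)]: 0.45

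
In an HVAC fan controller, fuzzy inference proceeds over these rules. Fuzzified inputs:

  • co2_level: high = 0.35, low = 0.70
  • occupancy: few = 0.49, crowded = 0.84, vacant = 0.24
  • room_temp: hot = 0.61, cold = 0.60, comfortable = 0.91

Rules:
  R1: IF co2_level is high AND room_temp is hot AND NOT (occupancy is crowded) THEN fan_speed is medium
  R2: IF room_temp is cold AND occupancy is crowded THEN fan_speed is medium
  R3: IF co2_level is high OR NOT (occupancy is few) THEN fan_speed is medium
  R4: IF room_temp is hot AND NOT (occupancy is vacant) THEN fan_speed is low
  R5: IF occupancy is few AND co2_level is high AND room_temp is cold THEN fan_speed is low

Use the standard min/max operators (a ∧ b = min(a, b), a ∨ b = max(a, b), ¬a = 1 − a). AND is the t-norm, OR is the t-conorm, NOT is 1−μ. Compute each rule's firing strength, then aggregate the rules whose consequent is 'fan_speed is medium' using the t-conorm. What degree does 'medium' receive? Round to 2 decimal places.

R1: high=0.35, hot=0.61, ¬crowded=1−0.84=0.16; AND[min(a, b)] → w = 0.16
R2: cold=0.60, crowded=0.84; AND[min(a, b)] → w = 0.60
R3: high=0.35, ¬few=1−0.49=0.51; OR[max(a, b)] → w = 0.51
R4: hot=0.61, ¬vacant=1−0.24=0.76; AND[min(a, b)] → w = 0.61
R5: few=0.49, high=0.35, cold=0.60; AND[min(a, b)] → w = 0.35
Rules with consequent 'medium': {R1, R2, R3} → strengths 0.16, 0.60, 0.51
Aggregate via t-conorm [max(a, b)]: 0.60

0.60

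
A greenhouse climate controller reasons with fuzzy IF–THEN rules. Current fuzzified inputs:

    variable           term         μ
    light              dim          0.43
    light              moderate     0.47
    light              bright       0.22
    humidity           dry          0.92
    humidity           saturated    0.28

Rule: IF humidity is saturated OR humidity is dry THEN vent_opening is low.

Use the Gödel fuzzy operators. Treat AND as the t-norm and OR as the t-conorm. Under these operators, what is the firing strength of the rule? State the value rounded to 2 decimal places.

firing strength: saturated=0.28, dry=0.92; OR[max(a, b)] → w = 0.92

0.92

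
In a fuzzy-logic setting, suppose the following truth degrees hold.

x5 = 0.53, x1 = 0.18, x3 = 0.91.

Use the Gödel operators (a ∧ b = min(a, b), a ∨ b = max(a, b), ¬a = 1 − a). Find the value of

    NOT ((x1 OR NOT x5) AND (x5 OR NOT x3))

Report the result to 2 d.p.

0.53

NOT x5 = 1 − 0.53 = 0.47
x1 OR NOT x5 = max(a, b) on (0.18, 0.47) = 0.47
NOT x3 = 1 − 0.91 = 0.09
x5 OR NOT x3 = max(a, b) on (0.53, 0.09) = 0.53
(x1 OR NOT x5) AND (x5 OR NOT x3) = min(a, b) on (0.47, 0.53) = 0.47
NOT ((x1 OR NOT x5) AND (x5 OR NOT x3)) = 1 − 0.47 = 0.53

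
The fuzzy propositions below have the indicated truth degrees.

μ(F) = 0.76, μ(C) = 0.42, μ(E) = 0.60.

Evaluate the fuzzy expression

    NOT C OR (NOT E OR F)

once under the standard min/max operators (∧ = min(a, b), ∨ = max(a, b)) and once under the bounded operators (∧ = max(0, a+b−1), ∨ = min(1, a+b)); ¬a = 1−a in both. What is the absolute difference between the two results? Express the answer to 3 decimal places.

Under standard min/max:
  NOT C = 1 − 0.42 = 0.58
  NOT E = 1 − 0.60 = 0.40
  NOT E OR F = max(a, b) on (0.40, 0.76) = 0.76
  NOT C OR (NOT E OR F) = max(a, b) on (0.58, 0.76) = 0.76
  → value = 0.7600
Under bounded:
  NOT C = 1 − 0.42 = 0.58
  NOT E = 1 − 0.60 = 0.40
  NOT E OR F = min(1, a+b) on (0.40, 0.76) = 1.00
  NOT C OR (NOT E OR F) = min(1, a+b) on (0.58, 1.00) = 1.00
  → value = 1.0000
|0.7600 − 1.0000| = 0.240

0.240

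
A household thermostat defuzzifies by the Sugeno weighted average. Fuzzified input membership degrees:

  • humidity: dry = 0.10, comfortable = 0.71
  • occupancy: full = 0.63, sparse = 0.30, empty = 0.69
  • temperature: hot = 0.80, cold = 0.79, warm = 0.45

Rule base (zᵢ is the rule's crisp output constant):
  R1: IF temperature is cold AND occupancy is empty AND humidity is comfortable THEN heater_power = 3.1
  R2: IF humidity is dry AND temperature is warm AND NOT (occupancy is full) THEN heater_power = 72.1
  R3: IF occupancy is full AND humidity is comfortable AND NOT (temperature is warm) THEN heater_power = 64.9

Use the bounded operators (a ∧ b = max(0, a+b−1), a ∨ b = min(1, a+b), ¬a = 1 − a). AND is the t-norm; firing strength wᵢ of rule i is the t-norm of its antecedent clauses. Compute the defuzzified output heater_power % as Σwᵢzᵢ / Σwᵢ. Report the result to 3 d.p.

R1 (z=3.1): cold=0.79, empty=0.69, comfortable=0.71; AND[max(0, a+b−1)] → w = 0.19
R2 (z=72.1): dry=0.10, warm=0.45, ¬full=1−0.63=0.37; AND[max(0, a+b−1)] → w = 0.00
R3 (z=64.9): full=0.63, comfortable=0.71, ¬warm=1−0.45=0.55; AND[max(0, a+b−1)] → w = 0.00
Weighted average = (0.19·3.1 + 0.00·72.1 + 0.00·64.9) / (0.19 + 0.00 + 0.00)
  = 0.5890 / 0.1900 = 3.100

3.100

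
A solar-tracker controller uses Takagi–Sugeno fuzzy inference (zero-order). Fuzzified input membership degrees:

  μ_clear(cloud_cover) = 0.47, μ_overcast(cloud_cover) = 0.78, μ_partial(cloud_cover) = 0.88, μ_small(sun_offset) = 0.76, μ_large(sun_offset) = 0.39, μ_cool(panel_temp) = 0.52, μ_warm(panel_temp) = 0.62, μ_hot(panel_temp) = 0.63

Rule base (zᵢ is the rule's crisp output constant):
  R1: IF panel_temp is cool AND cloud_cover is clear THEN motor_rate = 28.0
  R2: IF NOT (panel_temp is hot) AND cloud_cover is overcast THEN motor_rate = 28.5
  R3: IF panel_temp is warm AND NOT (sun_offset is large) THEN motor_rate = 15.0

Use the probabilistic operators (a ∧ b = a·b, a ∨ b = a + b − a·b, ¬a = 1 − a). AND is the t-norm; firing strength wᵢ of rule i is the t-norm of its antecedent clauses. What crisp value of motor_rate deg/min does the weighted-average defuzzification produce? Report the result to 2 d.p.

22.76

R1 (z=28.0): cool=0.52, clear=0.47; AND[a·b] → w = 0.2444
R2 (z=28.5): ¬hot=1−0.63=0.37, overcast=0.78; AND[a·b] → w = 0.2886
R3 (z=15.0): warm=0.62, ¬large=1−0.39=0.61; AND[a·b] → w = 0.3782
Weighted average = (0.2444·28.0 + 0.2886·28.5 + 0.3782·15.0) / (0.2444 + 0.2886 + 0.3782)
  = 20.7413 / 0.9112 = 22.76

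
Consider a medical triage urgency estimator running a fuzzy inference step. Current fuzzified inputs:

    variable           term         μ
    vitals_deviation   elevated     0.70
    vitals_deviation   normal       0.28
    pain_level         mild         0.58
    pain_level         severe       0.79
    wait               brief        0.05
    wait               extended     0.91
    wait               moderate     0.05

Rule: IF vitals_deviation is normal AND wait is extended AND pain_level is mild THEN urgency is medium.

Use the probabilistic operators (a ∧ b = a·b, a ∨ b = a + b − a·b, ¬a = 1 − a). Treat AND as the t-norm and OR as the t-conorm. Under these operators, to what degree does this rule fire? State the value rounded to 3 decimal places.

firing strength: normal=0.28, extended=0.91, mild=0.58; AND[a·b] → w = 0.1478

0.148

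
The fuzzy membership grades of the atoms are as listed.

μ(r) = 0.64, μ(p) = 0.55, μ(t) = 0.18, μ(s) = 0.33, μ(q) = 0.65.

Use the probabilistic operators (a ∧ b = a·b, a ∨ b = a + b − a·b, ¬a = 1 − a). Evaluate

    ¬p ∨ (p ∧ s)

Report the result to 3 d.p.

¬p = 1 − 0.5500 = 0.4500
p ∧ s = a·b on (0.5500, 0.3300) = 0.1815
¬p ∨ (p ∧ s) = a + b − a·b on (0.4500, 0.1815) = 0.5498

0.550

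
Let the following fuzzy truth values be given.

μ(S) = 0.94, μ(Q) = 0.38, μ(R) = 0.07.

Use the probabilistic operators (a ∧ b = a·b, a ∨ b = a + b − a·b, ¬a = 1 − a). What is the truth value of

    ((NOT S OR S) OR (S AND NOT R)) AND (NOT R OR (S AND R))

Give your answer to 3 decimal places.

NOT S = 1 − 0.9400 = 0.0600
NOT S OR S = a + b − a·b on (0.0600, 0.9400) = 0.9436
NOT R = 1 − 0.0700 = 0.9300
S AND NOT R = a·b on (0.9400, 0.9300) = 0.8742
(NOT S OR S) OR (S AND NOT R) = a + b − a·b on (0.9436, 0.8742) = 0.9929
NOT R = 1 − 0.0700 = 0.9300
S AND R = a·b on (0.9400, 0.0700) = 0.0658
NOT R OR (S AND R) = a + b − a·b on (0.9300, 0.0658) = 0.9346
((NOT S OR S) OR (S AND NOT R)) AND (NOT R OR (S AND R)) = a·b on (0.9929, 0.9346) = 0.9280

0.928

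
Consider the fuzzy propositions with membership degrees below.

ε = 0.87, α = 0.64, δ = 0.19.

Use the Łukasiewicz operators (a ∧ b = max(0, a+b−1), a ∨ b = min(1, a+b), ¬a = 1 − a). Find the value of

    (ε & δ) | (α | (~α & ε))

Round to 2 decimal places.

ε & δ = max(0, a+b−1) on (0.87, 0.19) = 0.06
~α = 1 − 0.64 = 0.36
~α & ε = max(0, a+b−1) on (0.36, 0.87) = 0.23
α | (~α & ε) = min(1, a+b) on (0.64, 0.23) = 0.87
(ε & δ) | (α | (~α & ε)) = min(1, a+b) on (0.06, 0.87) = 0.93

0.93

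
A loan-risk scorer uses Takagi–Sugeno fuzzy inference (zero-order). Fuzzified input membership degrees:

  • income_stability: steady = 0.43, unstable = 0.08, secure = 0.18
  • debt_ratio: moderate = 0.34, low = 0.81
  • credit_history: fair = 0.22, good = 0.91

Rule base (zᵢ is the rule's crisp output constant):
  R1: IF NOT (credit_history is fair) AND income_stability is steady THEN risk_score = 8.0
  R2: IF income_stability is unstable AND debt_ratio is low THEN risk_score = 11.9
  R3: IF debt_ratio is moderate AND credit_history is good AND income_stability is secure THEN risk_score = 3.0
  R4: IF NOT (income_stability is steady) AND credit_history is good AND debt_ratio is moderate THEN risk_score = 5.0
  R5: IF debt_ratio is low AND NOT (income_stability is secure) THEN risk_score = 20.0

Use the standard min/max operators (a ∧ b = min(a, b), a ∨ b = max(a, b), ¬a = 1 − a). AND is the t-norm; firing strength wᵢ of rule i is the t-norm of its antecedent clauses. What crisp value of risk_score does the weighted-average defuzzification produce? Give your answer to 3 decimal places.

R1 (z=8.0): ¬fair=1−0.22=0.78, steady=0.43; AND[min(a, b)] → w = 0.43
R2 (z=11.9): unstable=0.08, low=0.81; AND[min(a, b)] → w = 0.08
R3 (z=3.0): moderate=0.34, good=0.91, secure=0.18; AND[min(a, b)] → w = 0.18
R4 (z=5.0): ¬steady=1−0.43=0.57, good=0.91, moderate=0.34; AND[min(a, b)] → w = 0.34
R5 (z=20.0): low=0.81, ¬secure=1−0.18=0.82; AND[min(a, b)] → w = 0.81
Weighted average = (0.43·8.0 + 0.08·11.9 + 0.18·3.0 + 0.34·5.0 + 0.81·20.0) / (0.43 + 0.08 + 0.18 + 0.34 + 0.81)
  = 22.8320 / 1.8400 = 12.409

12.409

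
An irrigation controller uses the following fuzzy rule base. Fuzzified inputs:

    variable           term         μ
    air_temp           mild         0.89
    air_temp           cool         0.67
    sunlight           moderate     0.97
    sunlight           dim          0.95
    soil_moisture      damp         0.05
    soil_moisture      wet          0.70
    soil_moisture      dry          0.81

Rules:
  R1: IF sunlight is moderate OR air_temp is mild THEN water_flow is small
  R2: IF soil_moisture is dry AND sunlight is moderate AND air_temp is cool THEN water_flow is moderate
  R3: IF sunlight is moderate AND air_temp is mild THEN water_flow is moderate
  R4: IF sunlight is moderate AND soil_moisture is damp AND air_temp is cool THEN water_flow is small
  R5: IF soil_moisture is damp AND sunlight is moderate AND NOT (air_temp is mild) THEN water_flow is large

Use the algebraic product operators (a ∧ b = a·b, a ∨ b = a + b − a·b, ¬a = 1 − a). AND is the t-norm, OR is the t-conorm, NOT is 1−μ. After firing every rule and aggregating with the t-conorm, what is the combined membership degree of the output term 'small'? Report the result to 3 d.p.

0.997

R1: moderate=0.97, mild=0.89; OR[a + b − a·b] → w = 0.9967
R2: dry=0.81, moderate=0.97, cool=0.67; AND[a·b] → w = 0.5264
R3: moderate=0.97, mild=0.89; AND[a·b] → w = 0.8633
R4: moderate=0.97, damp=0.05, cool=0.67; AND[a·b] → w = 0.0325
R5: damp=0.05, moderate=0.97, ¬mild=1−0.89=0.11; AND[a·b] → w = 0.0053
Rules with consequent 'small': {R1, R4} → strengths 0.9967, 0.0325
Aggregate via t-conorm [a + b − a·b]: 0.9968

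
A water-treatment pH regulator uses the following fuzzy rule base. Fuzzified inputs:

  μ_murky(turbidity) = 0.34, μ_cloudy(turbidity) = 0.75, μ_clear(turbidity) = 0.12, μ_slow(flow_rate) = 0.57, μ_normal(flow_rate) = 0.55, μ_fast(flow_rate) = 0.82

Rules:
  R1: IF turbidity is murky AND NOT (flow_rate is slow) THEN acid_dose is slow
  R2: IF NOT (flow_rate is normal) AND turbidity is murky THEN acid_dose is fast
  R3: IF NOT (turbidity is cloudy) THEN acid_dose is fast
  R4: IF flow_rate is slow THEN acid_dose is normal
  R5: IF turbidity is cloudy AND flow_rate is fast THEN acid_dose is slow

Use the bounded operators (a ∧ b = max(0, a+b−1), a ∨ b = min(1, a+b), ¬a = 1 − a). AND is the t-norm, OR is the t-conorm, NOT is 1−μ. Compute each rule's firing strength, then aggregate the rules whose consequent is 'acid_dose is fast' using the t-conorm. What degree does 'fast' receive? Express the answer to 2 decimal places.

R1: murky=0.34, ¬slow=1−0.57=0.43; AND[max(0, a+b−1)] → w = 0.00
R2: ¬normal=1−0.55=0.45, murky=0.34; AND[max(0, a+b−1)] → w = 0.00
R3: ¬cloudy=1−0.75=0.25 → w = 0.25
R4: slow=0.57 → w = 0.57
R5: cloudy=0.75, fast=0.82; AND[max(0, a+b−1)] → w = 0.57
Rules with consequent 'fast': {R2, R3} → strengths 0.00, 0.25
Aggregate via t-conorm [min(1, a+b)]: 0.25

0.25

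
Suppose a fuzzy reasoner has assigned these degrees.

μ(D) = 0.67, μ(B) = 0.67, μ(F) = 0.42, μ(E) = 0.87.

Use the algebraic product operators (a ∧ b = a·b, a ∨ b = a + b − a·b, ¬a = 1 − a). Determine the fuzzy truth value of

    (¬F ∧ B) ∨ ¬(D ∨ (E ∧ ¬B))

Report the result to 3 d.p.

¬F = 1 − 0.4200 = 0.5800
¬F ∧ B = a·b on (0.5800, 0.6700) = 0.3886
¬B = 1 − 0.6700 = 0.3300
E ∧ ¬B = a·b on (0.8700, 0.3300) = 0.2871
D ∨ (E ∧ ¬B) = a + b − a·b on (0.6700, 0.2871) = 0.7647
¬(D ∨ (E ∧ ¬B)) = 1 − 0.7647 = 0.2353
(¬F ∧ B) ∨ ¬(D ∨ (E ∧ ¬B)) = a + b − a·b on (0.3886, 0.2353) = 0.5324

0.532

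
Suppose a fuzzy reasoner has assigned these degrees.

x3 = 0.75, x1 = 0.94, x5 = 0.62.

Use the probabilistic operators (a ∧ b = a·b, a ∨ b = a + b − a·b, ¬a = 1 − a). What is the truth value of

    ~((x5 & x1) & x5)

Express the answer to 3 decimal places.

x5 & x1 = a·b on (0.6200, 0.9400) = 0.5828
(x5 & x1) & x5 = a·b on (0.5828, 0.6200) = 0.3613
~((x5 & x1) & x5) = 1 − 0.3613 = 0.6387

0.639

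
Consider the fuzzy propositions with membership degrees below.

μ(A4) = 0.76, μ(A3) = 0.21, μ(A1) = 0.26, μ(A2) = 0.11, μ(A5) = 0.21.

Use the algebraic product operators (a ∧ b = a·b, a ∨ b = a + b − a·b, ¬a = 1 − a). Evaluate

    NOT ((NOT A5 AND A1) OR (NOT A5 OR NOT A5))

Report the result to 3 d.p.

NOT A5 = 1 − 0.2100 = 0.7900
NOT A5 AND A1 = a·b on (0.7900, 0.2600) = 0.2054
NOT A5 = 1 − 0.2100 = 0.7900
NOT A5 = 1 − 0.2100 = 0.7900
NOT A5 OR NOT A5 = a + b − a·b on (0.7900, 0.7900) = 0.9559
(NOT A5 AND A1) OR (NOT A5 OR NOT A5) = a + b − a·b on (0.2054, 0.9559) = 0.9650
NOT ((NOT A5 AND A1) OR (NOT A5 OR NOT A5)) = 1 − 0.9650 = 0.0350

0.035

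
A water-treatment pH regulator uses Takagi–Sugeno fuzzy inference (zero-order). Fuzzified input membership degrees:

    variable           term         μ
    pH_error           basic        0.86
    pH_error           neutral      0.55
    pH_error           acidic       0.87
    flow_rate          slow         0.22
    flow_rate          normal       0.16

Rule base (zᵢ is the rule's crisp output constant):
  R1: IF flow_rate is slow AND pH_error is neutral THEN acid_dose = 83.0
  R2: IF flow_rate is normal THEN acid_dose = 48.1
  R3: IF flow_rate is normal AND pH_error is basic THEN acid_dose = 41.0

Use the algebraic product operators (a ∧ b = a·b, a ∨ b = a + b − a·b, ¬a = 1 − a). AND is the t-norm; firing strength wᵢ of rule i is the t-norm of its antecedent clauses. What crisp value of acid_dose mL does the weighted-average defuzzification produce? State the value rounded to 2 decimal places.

R1 (z=83.0): slow=0.22, neutral=0.55; AND[a·b] → w = 0.1210
R2 (z=48.1): normal=0.16 → w = 0.1600
R3 (z=41.0): normal=0.16, basic=0.86; AND[a·b] → w = 0.1376
Weighted average = (0.1210·83.0 + 0.1600·48.1 + 0.1376·41.0) / (0.1210 + 0.1600 + 0.1376)
  = 23.3806 / 0.4186 = 55.85

55.85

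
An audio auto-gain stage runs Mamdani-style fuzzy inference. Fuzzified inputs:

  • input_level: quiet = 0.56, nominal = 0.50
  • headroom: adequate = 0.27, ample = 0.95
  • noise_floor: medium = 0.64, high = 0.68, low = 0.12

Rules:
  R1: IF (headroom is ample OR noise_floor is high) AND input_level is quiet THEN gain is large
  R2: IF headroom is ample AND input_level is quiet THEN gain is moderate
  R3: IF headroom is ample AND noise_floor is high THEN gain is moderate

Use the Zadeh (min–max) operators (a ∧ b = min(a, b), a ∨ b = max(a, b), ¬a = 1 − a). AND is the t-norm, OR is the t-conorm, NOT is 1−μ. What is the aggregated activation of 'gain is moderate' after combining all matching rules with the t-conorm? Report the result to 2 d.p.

R1: (ample=0.95 OR high=0.68) = 0.95; AND[min(a, b)] with quiet=0.56 → w = 0.56
R2: ample=0.95, quiet=0.56; AND[min(a, b)] → w = 0.56
R3: ample=0.95, high=0.68; AND[min(a, b)] → w = 0.68
Rules with consequent 'moderate': {R2, R3} → strengths 0.56, 0.68
Aggregate via t-conorm [max(a, b)]: 0.68

0.68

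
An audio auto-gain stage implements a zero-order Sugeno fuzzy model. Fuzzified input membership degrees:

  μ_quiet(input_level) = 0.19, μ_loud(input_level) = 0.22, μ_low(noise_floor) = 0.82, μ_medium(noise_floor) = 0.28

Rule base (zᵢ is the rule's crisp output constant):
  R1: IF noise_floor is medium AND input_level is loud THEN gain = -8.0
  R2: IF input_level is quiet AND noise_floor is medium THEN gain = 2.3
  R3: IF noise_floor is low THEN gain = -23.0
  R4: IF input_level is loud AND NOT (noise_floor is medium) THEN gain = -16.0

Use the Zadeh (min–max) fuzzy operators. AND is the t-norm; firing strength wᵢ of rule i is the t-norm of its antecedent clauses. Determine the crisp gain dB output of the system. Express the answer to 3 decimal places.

R1 (z=-8.0): medium=0.28, loud=0.22; AND[min(a, b)] → w = 0.22
R2 (z=2.3): quiet=0.19, medium=0.28; AND[min(a, b)] → w = 0.19
R3 (z=-23.0): low=0.82 → w = 0.82
R4 (z=-16.0): loud=0.22, ¬medium=1−0.28=0.72; AND[min(a, b)] → w = 0.22
Weighted average = (0.22·-8.0 + 0.19·2.3 + 0.82·-23.0 + 0.22·-16.0) / (0.22 + 0.19 + 0.82 + 0.22)
  = -23.7030 / 1.4500 = -16.347

-16.347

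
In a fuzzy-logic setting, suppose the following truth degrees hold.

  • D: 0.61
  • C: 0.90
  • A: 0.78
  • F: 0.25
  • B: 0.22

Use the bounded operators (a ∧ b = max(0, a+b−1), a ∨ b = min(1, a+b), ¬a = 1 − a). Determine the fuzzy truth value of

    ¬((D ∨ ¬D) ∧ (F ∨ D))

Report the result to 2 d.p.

0.14

¬D = 1 − 0.61 = 0.39
D ∨ ¬D = min(1, a+b) on (0.61, 0.39) = 1.00
F ∨ D = min(1, a+b) on (0.25, 0.61) = 0.86
(D ∨ ¬D) ∧ (F ∨ D) = max(0, a+b−1) on (1.00, 0.86) = 0.86
¬((D ∨ ¬D) ∧ (F ∨ D)) = 1 − 0.86 = 0.14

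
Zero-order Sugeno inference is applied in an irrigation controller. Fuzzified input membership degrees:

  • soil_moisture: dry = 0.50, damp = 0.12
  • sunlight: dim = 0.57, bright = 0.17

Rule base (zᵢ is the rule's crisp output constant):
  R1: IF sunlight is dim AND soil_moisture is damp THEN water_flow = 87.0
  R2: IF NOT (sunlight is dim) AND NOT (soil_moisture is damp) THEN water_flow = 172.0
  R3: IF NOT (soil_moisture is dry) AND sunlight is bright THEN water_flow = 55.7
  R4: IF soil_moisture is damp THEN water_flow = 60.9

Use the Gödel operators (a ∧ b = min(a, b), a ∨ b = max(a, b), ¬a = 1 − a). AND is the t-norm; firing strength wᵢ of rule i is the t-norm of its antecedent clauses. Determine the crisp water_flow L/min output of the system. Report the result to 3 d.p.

R1 (z=87.0): dim=0.57, damp=0.12; AND[min(a, b)] → w = 0.12
R2 (z=172.0): ¬dim=1−0.57=0.43, ¬damp=1−0.12=0.88; AND[min(a, b)] → w = 0.43
R3 (z=55.7): ¬dry=1−0.50=0.50, bright=0.17; AND[min(a, b)] → w = 0.17
R4 (z=60.9): damp=0.12 → w = 0.12
Weighted average = (0.12·87.0 + 0.43·172.0 + 0.17·55.7 + 0.12·60.9) / (0.12 + 0.43 + 0.17 + 0.12)
  = 101.1770 / 0.8400 = 120.449

120.449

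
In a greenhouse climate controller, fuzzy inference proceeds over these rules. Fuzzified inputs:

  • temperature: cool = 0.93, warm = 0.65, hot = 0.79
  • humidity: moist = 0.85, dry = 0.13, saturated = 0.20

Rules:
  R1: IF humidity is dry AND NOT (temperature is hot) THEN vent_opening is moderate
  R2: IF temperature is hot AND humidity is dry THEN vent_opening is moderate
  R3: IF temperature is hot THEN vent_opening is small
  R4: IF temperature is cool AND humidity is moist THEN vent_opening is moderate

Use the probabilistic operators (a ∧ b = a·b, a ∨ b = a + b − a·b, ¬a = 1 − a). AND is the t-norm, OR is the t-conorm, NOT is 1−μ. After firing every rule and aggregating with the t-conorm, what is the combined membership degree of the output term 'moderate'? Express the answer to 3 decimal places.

R1: dry=0.13, ¬hot=1−0.79=0.21; AND[a·b] → w = 0.0273
R2: hot=0.79, dry=0.13; AND[a·b] → w = 0.1027
R3: hot=0.79 → w = 0.7900
R4: cool=0.93, moist=0.85; AND[a·b] → w = 0.7905
Rules with consequent 'moderate': {R1, R2, R4} → strengths 0.0273, 0.1027, 0.7905
Aggregate via t-conorm [a + b − a·b]: 0.8171

0.817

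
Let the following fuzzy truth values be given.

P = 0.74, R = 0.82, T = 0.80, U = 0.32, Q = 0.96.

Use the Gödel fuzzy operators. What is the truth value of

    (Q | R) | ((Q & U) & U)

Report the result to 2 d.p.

0.96

Q | R = max(a, b) on (0.96, 0.82) = 0.96
Q & U = min(a, b) on (0.96, 0.32) = 0.32
(Q & U) & U = min(a, b) on (0.32, 0.32) = 0.32
(Q | R) | ((Q & U) & U) = max(a, b) on (0.96, 0.32) = 0.96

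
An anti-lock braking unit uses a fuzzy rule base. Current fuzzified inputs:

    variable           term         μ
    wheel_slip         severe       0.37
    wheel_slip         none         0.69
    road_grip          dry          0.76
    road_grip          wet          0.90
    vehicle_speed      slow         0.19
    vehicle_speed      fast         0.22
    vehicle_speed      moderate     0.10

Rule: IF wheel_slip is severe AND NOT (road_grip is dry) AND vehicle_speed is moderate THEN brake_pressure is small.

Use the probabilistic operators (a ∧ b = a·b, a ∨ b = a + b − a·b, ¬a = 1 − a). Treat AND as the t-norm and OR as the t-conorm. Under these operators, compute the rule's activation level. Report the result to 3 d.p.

0.009

firing strength: severe=0.37, ¬dry=1−0.76=0.24, moderate=0.10; AND[a·b] → w = 0.0089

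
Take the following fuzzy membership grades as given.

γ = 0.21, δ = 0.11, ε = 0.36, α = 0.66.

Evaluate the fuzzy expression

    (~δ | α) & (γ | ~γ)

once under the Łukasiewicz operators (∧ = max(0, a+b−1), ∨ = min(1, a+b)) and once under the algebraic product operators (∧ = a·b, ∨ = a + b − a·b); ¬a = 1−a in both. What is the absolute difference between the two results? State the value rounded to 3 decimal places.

Under Łukasiewicz:
  ~δ = 1 − 0.11 = 0.89
  ~δ | α = min(1, a+b) on (0.89, 0.66) = 1.00
  ~γ = 1 − 0.21 = 0.79
  γ | ~γ = min(1, a+b) on (0.21, 0.79) = 1.00
  (~δ | α) & (γ | ~γ) = max(0, a+b−1) on (1.00, 1.00) = 1.00
  → value = 1.0000
Under algebraic product:
  ~δ = 1 − 0.1100 = 0.8900
  ~δ | α = a + b − a·b on (0.8900, 0.6600) = 0.9626
  ~γ = 1 − 0.2100 = 0.7900
  γ | ~γ = a + b − a·b on (0.2100, 0.7900) = 0.8341
  (~δ | α) & (γ | ~γ) = a·b on (0.9626, 0.8341) = 0.8029
  → value = 0.8029
|1.0000 − 0.8029| = 0.197

0.197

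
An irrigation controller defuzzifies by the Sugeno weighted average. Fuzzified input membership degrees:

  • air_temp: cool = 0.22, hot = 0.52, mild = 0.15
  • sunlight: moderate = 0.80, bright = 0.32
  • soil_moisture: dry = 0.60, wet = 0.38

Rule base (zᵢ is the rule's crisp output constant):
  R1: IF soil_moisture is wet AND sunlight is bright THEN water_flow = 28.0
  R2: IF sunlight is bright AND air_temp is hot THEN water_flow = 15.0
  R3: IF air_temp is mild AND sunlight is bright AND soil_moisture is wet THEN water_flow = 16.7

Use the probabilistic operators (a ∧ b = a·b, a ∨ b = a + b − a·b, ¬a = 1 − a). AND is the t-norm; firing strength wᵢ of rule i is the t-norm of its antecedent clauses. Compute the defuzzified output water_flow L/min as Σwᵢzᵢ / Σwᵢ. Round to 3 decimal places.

R1 (z=28.0): wet=0.38, bright=0.32; AND[a·b] → w = 0.1216
R2 (z=15.0): bright=0.32, hot=0.52; AND[a·b] → w = 0.1664
R3 (z=16.7): mild=0.15, bright=0.32, wet=0.38; AND[a·b] → w = 0.0182
Weighted average = (0.1216·28.0 + 0.1664·15.0 + 0.0182·16.7) / (0.1216 + 0.1664 + 0.0182)
  = 6.2054 / 0.3062 = 20.263

20.263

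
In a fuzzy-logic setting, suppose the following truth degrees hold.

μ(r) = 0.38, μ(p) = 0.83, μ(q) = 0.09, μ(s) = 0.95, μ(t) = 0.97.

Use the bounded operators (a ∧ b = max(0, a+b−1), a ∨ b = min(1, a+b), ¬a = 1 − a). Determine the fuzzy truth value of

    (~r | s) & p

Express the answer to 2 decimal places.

0.83

~r = 1 − 0.38 = 0.62
~r | s = min(1, a+b) on (0.62, 0.95) = 1.00
(~r | s) & p = max(0, a+b−1) on (1.00, 0.83) = 0.83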